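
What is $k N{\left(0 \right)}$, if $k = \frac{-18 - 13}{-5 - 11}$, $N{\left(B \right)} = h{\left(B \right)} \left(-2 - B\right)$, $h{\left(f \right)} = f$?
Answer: $0$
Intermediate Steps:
$N{\left(B \right)} = B \left(-2 - B\right)$
$k = \frac{31}{16}$ ($k = - \frac{31}{-16} = \left(-31\right) \left(- \frac{1}{16}\right) = \frac{31}{16} \approx 1.9375$)
$k N{\left(0 \right)} = \frac{31 \left(\left(-1\right) 0 \left(2 + 0\right)\right)}{16} = \frac{31 \left(\left(-1\right) 0 \cdot 2\right)}{16} = \frac{31}{16} \cdot 0 = 0$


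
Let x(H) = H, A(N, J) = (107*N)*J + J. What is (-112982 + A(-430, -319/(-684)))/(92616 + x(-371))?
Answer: -91956559/63095580 ≈ -1.4574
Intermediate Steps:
A(N, J) = J + 107*J*N (A(N, J) = 107*J*N + J = J + 107*J*N)
(-112982 + A(-430, -319/(-684)))/(92616 + x(-371)) = (-112982 + (-319/(-684))*(1 + 107*(-430)))/(92616 - 371) = (-112982 + (-319*(-1/684))*(1 - 46010))/92245 = (-112982 + (319/684)*(-46009))*(1/92245) = (-112982 - 14676871/684)*(1/92245) = -91956559/684*1/92245 = -91956559/63095580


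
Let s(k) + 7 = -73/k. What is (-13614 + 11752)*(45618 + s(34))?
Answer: -1443702631/17 ≈ -8.4924e+7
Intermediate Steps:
s(k) = -7 - 73/k
(-13614 + 11752)*(45618 + s(34)) = (-13614 + 11752)*(45618 + (-7 - 73/34)) = -1862*(45618 + (-7 - 73*1/34)) = -1862*(45618 + (-7 - 73/34)) = -1862*(45618 - 311/34) = -1862*1550701/34 = -1443702631/17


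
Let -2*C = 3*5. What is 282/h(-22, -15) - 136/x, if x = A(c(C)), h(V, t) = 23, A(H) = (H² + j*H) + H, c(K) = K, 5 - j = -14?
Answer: 118262/8625 ≈ 13.712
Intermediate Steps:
j = 19 (j = 5 - 1*(-14) = 5 + 14 = 19)
C = -15/2 (C = -3*5/2 = -½*15 = -15/2 ≈ -7.5000)
A(H) = H² + 20*H (A(H) = (H² + 19*H) + H = H² + 20*H)
x = -375/4 (x = -15*(20 - 15/2)/2 = -15/2*25/2 = -375/4 ≈ -93.750)
282/h(-22, -15) - 136/x = 282/23 - 136/(-375/4) = 282*(1/23) - 136*(-4/375) = 282/23 + 544/375 = 118262/8625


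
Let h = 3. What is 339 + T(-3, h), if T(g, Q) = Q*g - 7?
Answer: 323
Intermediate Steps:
T(g, Q) = -7 + Q*g
339 + T(-3, h) = 339 + (-7 + 3*(-3)) = 339 + (-7 - 9) = 339 - 16 = 323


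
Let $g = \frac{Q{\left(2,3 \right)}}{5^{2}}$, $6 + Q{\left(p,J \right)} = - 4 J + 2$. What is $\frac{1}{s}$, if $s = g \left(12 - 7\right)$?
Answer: $- \frac{5}{16} \approx -0.3125$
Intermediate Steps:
$Q{\left(p,J \right)} = -4 - 4 J$ ($Q{\left(p,J \right)} = -6 - \left(-2 + 4 J\right) = -4 - 4 J$)
$g = - \frac{16}{25}$ ($g = \frac{-4 - 12}{5^{2}} = \frac{-4 - 12}{25} = \left(-16\right) \frac{1}{25} = - \frac{16}{25} \approx -0.64$)
$s = - \frac{16}{5}$ ($s = - \frac{16 \left(12 - 7\right)}{25} = \left(- \frac{16}{25}\right) 5 = - \frac{16}{5} \approx -3.2$)
$\frac{1}{s} = \frac{1}{- \frac{16}{5}} = - \frac{5}{16}$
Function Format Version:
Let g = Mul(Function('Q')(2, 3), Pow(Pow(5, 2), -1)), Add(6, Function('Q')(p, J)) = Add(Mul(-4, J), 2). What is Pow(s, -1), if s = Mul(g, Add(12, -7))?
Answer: Rational(-5, 16) ≈ -0.31250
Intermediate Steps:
Function('Q')(p, J) = Add(-4, Mul(-4, J)) (Function('Q')(p, J) = Add(-6, Add(Mul(-4, J), 2)) = Add(-6, Add(2, Mul(-4, J))) = Add(-4, Mul(-4, J)))
g = Rational(-16, 25) (g = Mul(Add(-4, Mul(-4, 3)), Pow(Pow(5, 2), -1)) = Mul(Add(-4, -12), Pow(25, -1)) = Mul(-16, Rational(1, 25)) = Rational(-16, 25) ≈ -0.64000)
s = Rational(-16, 5) (s = Mul(Rational(-16, 25), Add(12, -7)) = Mul(Rational(-16, 25), 5) = Rational(-16, 5) ≈ -3.2000)
Pow(s, -1) = Pow(Rational(-16, 5), -1) = Rational(-5, 16)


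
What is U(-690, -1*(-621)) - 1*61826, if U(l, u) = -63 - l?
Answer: -61199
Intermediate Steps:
U(-690, -1*(-621)) - 1*61826 = (-63 - 1*(-690)) - 1*61826 = (-63 + 690) - 61826 = 627 - 61826 = -61199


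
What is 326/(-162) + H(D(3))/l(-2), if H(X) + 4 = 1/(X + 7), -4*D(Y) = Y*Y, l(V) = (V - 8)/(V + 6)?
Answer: -3821/7695 ≈ -0.49656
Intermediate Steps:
l(V) = (-8 + V)/(6 + V)
D(Y) = -Y²/4 (D(Y) = -Y*Y/4 = -Y²/4)
H(X) = -4 + 1/(7 + X) (H(X) = -4 + 1/(X + 7) = -4 + 1/(7 + X))
326/(-162) + H(D(3))/l(-2) = 326/(-162) + ((-27 - (-1)*3²)/(7 - ¼*3²))/(((-8 - 2)/(6 - 2))) = 326*(-1/162) + ((-27 - (-1)*9)/(7 - ¼*9))/((-10/4)) = -163/81 + ((-27 - 4*(-9/4))/(7 - 9/4))/(((¼)*(-10))) = -163/81 + ((-27 + 9)/(19/4))/(-5/2) = -163/81 + ((4/19)*(-18))*(-⅖) = -163/81 - 72/19*(-⅖) = -163/81 + 144/95 = -3821/7695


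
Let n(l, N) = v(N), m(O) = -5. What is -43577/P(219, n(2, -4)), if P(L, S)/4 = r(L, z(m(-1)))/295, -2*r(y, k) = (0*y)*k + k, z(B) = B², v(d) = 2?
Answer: 2571043/10 ≈ 2.5710e+5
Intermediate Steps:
n(l, N) = 2
r(y, k) = -k/2 (r(y, k) = -((0*y)*k + k)/2 = -(0*k + k)/2 = -(0 + k)/2 = -k/2)
P(L, S) = -10/59 (P(L, S) = 4*(-½*(-5)²/295) = 4*(-½*25*(1/295)) = 4*(-25/2*1/295) = 4*(-5/118) = -10/59)
-43577/P(219, n(2, -4)) = -43577/(-10/59) = -43577*(-59/10) = 2571043/10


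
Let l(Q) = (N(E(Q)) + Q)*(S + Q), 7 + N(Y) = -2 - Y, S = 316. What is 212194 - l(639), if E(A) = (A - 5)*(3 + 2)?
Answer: 2637894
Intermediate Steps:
E(A) = -25 + 5*A (E(A) = (-5 + A)*5 = -25 + 5*A)
N(Y) = -9 - Y (N(Y) = -7 + (-2 - Y) = -9 - Y)
l(Q) = (16 - 4*Q)*(316 + Q) (l(Q) = ((-9 - (-25 + 5*Q)) + Q)*(316 + Q) = ((-9 + (25 - 5*Q)) + Q)*(316 + Q) = ((16 - 5*Q) + Q)*(316 + Q) = (16 - 4*Q)*(316 + Q))
212194 - l(639) = 212194 - (5056 - 1248*639 - 4*639**2) = 212194 - (5056 - 797472 - 4*408321) = 212194 - (5056 - 797472 - 1633284) = 212194 - 1*(-2425700) = 212194 + 2425700 = 2637894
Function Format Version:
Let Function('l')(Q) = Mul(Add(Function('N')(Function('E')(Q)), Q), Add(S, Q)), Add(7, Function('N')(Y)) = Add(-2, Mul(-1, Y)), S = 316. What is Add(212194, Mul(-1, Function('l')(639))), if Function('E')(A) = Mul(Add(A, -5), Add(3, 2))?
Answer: 2637894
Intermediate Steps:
Function('E')(A) = Add(-25, Mul(5, A)) (Function('E')(A) = Mul(Add(-5, A), 5) = Add(-25, Mul(5, A)))
Function('N')(Y) = Add(-9, Mul(-1, Y)) (Function('N')(Y) = Add(-7, Add(-2, Mul(-1, Y))) = Add(-9, Mul(-1, Y)))
Function('l')(Q) = Mul(Add(16, Mul(-4, Q)), Add(316, Q)) (Function('l')(Q) = Mul(Add(Add(-9, Mul(-1, Add(-25, Mul(5, Q)))), Q), Add(316, Q)) = Mul(Add(Add(-9, Add(25, Mul(-5, Q))), Q), Add(316, Q)) = Mul(Add(Add(16, Mul(-5, Q)), Q), Add(316, Q)) = Mul(Add(16, Mul(-4, Q)), Add(316, Q)))
Add(212194, Mul(-1, Function('l')(639))) = Add(212194, Mul(-1, Add(5056, Mul(-1248, 639), Mul(-4, Pow(639, 2))))) = Add(212194, Mul(-1, Add(5056, -797472, Mul(-4, 408321)))) = Add(212194, Mul(-1, Add(5056, -797472, -1633284))) = Add(212194, Mul(-1, -2425700)) = Add(212194, 2425700) = 2637894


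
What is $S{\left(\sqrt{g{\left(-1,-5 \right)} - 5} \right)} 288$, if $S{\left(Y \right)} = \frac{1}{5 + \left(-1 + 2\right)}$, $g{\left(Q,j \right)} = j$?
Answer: $48$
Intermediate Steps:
$S{\left(Y \right)} = \frac{1}{6}$ ($S{\left(Y \right)} = \frac{1}{5 + 1} = \frac{1}{6}$)
$S{\left(\sqrt{g{\left(-1,-5 \right)} - 5} \right)} 288 = \frac{1}{6} \cdot 288 = 48$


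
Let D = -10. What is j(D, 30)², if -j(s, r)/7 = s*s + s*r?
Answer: 1960000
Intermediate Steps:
j(s, r) = -7*s² - 7*r*s (j(s, r) = -7*(s*s + s*r) = -7*(s² + r*s) = -7*s² - 7*r*s)
j(D, 30)² = (-7*(-10)*(30 - 10))² = (-7*(-10)*20)² = 1400² = 1960000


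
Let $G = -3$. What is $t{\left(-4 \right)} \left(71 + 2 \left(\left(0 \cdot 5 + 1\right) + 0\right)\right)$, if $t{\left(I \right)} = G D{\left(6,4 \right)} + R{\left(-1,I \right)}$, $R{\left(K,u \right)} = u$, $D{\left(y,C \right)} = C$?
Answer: $-1168$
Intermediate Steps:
$t{\left(I \right)} = -12 + I$ ($t{\left(I \right)} = \left(-3\right) 4 + I = -12 + I$)
$t{\left(-4 \right)} \left(71 + 2 \left(\left(0 \cdot 5 + 1\right) + 0\right)\right) = \left(-12 - 4\right) \left(71 + 2 \left(\left(0 \cdot 5 + 1\right) + 0\right)\right) = - 16 \left(71 + 2 \left(\left(0 + 1\right) + 0\right)\right) = - 16 \left(71 + 2 \left(1 + 0\right)\right) = - 16 \left(71 + 2 \cdot 1\right) = - 16 \left(71 + 2\right) = \left(-16\right) 73 = -1168$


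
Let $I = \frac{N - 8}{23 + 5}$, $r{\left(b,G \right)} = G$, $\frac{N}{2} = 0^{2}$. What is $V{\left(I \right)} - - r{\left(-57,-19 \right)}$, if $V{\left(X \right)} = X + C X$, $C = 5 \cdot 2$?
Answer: $- \frac{155}{7} \approx -22.143$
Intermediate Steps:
$N = 0$ ($N = 2 \cdot 0^{2} = 2 \cdot 0 = 0$)
$C = 10$
$I = - \frac{2}{7}$ ($I = \frac{0 - 8}{23 + 5} = - \frac{8}{28} = \left(-8\right) \frac{1}{28} = - \frac{2}{7} \approx -0.28571$)
$V{\left(X \right)} = 11 X$ ($V{\left(X \right)} = X + 10 X = 11 X$)
$V{\left(I \right)} - - r{\left(-57,-19 \right)} = 11 \left(- \frac{2}{7}\right) - \left(-1\right) \left(-19\right) = - \frac{22}{7} - 19 = - \frac{155}{7}$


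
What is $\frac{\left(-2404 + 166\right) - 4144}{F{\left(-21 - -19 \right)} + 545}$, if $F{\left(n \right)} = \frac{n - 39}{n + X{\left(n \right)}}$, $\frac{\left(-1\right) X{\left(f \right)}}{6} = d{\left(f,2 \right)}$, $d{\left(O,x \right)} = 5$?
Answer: $- \frac{204224}{17481} \approx -11.683$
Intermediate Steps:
$X{\left(f \right)} = -30$ ($X{\left(f \right)} = \left(-6\right) 5 = -30$)
$F{\left(n \right)} = \frac{-39 + n}{-30 + n}$ ($F{\left(n \right)} = \frac{n - 39}{n - 30} = \frac{-39 + n}{-30 + n}$)
$\frac{\left(-2404 + 166\right) - 4144}{F{\left(-21 - -19 \right)} + 545} = \frac{\left(-2404 + 166\right) - 4144}{\frac{-39 - 2}{-30 - 2} + 545} = \frac{-2238 - 4144}{\frac{-39 + \left(-21 + 19\right)}{-30 + \left(-21 + 19\right)} + 545} = - \frac{6382}{\frac{-39 - 2}{-30 - 2} + 545} = - \frac{6382}{\frac{1}{-32} \left(-41\right) + 545} = - \frac{6382}{\left(- \frac{1}{32}\right) \left(-41\right) + 545} = - \frac{6382}{\frac{41}{32} + 545} = - \frac{6382}{\frac{17481}{32}} = \left(-6382\right) \frac{32}{17481} = - \frac{204224}{17481}$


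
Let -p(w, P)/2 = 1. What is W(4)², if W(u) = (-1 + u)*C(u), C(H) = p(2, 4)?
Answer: 36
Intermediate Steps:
p(w, P) = -2 (p(w, P) = -2*1 = -2)
C(H) = -2
W(u) = 2 - 2*u (W(u) = (-1 + u)*(-2) = 2 - 2*u)
W(4)² = (2 - 2*4)² = (2 - 8)² = (-6)² = 36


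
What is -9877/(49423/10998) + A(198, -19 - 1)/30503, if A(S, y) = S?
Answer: -301222463544/137049979 ≈ -2197.9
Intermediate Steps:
-9877/(49423/10998) + A(198, -19 - 1)/30503 = -9877/(49423/10998) + 198/30503 = -9877/(49423*(1/10998)) + 198*(1/30503) = -9877/49423/10998 + 18/2773 = -9877*10998/49423 + 18/2773 = -108627246/49423 + 18/2773 = -301222463544/137049979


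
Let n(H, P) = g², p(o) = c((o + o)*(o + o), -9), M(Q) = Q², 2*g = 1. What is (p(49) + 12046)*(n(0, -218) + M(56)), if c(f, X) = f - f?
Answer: 75558535/2 ≈ 3.7779e+7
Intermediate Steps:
g = ½ (g = (½)*1 = ½ ≈ 0.50000)
c(f, X) = 0
p(o) = 0
n(H, P) = ¼ (n(H, P) = (½)² = ¼)
(p(49) + 12046)*(n(0, -218) + M(56)) = (0 + 12046)*(¼ + 56²) = 12046*(¼ + 3136) = 12046*(12545/4) = 75558535/2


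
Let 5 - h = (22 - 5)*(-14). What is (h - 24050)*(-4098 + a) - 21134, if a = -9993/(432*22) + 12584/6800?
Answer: 131302176064501/1346400 ≈ 9.7521e+7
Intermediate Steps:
a = 1075957/1346400 (a = -9993/9504 + 12584*(1/6800) = -9993*1/9504 + 1573/850 = -3331/3168 + 1573/850 = 1075957/1346400 ≈ 0.79914)
h = 243 (h = 5 - (22 - 5)*(-14) = 5 - 17*(-14) = 5 - 1*(-238) = 5 + 238 = 243)
(h - 24050)*(-4098 + a) - 21134 = (243 - 24050)*(-4098 + 1075957/1346400) - 21134 = -23807*(-5516471243/1346400) - 21134 = 131330630882101/1346400 - 21134 = 131302176064501/1346400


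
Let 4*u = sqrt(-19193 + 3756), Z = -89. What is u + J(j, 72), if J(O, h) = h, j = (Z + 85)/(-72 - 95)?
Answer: 72 + I*sqrt(15437)/4 ≈ 72.0 + 31.061*I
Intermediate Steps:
j = 4/167 (j = (-89 + 85)/(-72 - 95) = -4/(-167) = -4*(-1/167) = 4/167 ≈ 0.023952)
u = I*sqrt(15437)/4 (u = sqrt(-19193 + 3756)/4 = sqrt(-15437)/4 = (I*sqrt(15437))/4 = I*sqrt(15437)/4 ≈ 31.061*I)
u + J(j, 72) = I*sqrt(15437)/4 + 72 = 72 + I*sqrt(15437)/4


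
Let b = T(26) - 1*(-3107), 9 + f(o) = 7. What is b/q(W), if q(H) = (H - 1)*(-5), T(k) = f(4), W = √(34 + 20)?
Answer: -621/53 - 1863*√6/53 ≈ -97.819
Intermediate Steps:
f(o) = -2 (f(o) = -9 + 7 = -2)
W = 3*√6 (W = √54 = 3*√6 ≈ 7.3485)
T(k) = -2
q(H) = 5 - 5*H (q(H) = (-1 + H)*(-5) = 5 - 5*H)
b = 3105 (b = -2 - 1*(-3107) = -2 + 3107 = 3105)
b/q(W) = 3105/(5 - 15*√6)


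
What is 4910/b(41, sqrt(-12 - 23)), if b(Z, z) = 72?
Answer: 2455/36 ≈ 68.194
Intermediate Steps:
4910/b(41, sqrt(-12 - 23)) = 4910/72 = 4910*(1/72) = 2455/36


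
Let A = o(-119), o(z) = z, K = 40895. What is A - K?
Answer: -41014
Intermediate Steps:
A = -119
A - K = -119 - 1*40895 = -119 - 40895 = -41014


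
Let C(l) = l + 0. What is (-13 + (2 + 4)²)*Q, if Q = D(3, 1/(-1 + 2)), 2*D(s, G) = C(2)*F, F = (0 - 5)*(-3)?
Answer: 345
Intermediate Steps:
C(l) = l
F = 15 (F = -5*(-3) = 15)
D(s, G) = 15 (D(s, G) = (2*15)/2 = (½)*30 = 15)
Q = 15
(-13 + (2 + 4)²)*Q = (-13 + (2 + 4)²)*15 = (-13 + 6²)*15 = (-13 + 36)*15 = 23*15 = 345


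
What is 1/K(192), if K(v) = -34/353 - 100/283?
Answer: -99899/44922 ≈ -2.2238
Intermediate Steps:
K(v) = -44922/99899 (K(v) = -34*1/353 - 100*1/283 = -34/353 - 100/283 = -44922/99899)
1/K(192) = 1/(-44922/99899) = -99899/44922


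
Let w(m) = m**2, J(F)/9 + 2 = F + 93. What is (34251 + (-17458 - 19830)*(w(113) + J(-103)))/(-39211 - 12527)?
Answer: 472069117/51738 ≈ 9124.2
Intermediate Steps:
J(F) = 819 + 9*F (J(F) = -18 + 9*(F + 93) = -18 + 9*(93 + F) = -18 + (837 + 9*F) = 819 + 9*F)
(34251 + (-17458 - 19830)*(w(113) + J(-103)))/(-39211 - 12527) = (34251 + (-17458 - 19830)*(113**2 + (819 + 9*(-103))))/(-39211 - 12527) = (34251 - 37288*(12769 + (819 - 927)))/(-51738) = (34251 - 37288*(12769 - 108))*(-1/51738) = (34251 - 37288*12661)*(-1/51738) = (34251 - 472103368)*(-1/51738) = -472069117*(-1/51738) = 472069117/51738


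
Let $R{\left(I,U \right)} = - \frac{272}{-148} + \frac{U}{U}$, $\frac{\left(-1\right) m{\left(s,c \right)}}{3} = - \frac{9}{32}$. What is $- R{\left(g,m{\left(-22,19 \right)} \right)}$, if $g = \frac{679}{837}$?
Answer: $- \frac{105}{37} \approx -2.8378$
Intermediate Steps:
$m{\left(s,c \right)} = \frac{27}{32}$ ($m{\left(s,c \right)} = - 3 \left(- \frac{9}{32}\right) = - 3 \left(\left(-9\right) \frac{1}{32}\right) = \left(-3\right) \left(- \frac{9}{32}\right) = \frac{27}{32}$)
$g = \frac{679}{837}$ ($g = 679 \cdot \frac{1}{837} = \frac{679}{837} \approx 0.81123$)
$R{\left(I,U \right)} = \frac{105}{37}$ ($R{\left(I,U \right)} = \left(-272\right) \left(- \frac{1}{148}\right) + 1 = \frac{68}{37} + 1 = \frac{105}{37}$)
$- R{\left(g,m{\left(-22,19 \right)} \right)} = \left(-1\right) \frac{105}{37} = - \frac{105}{37}$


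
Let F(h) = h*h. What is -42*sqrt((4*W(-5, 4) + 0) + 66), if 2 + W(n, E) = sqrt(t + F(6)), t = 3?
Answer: -42*sqrt(58 + 4*sqrt(39)) ≈ -382.59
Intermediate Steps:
F(h) = h**2
W(n, E) = -2 + sqrt(39) (W(n, E) = -2 + sqrt(3 + 6**2) = -2 + sqrt(3 + 36) = -2 + sqrt(39))
-42*sqrt((4*W(-5, 4) + 0) + 66) = -42*sqrt((4*(-2 + sqrt(39)) + 0) + 66) = -42*sqrt(((-8 + 4*sqrt(39)) + 0) + 66) = -42*sqrt((-8 + 4*sqrt(39)) + 66) = -42*sqrt(58 + 4*sqrt(39))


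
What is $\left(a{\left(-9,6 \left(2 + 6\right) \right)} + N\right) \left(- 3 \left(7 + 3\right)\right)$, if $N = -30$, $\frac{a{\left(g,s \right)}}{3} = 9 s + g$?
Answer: $-37170$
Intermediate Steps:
$a{\left(g,s \right)} = 3 g + 27 s$ ($a{\left(g,s \right)} = 3 \left(9 s + g\right) = 3 \left(g + 9 s\right) = 3 g + 27 s$)
$\left(a{\left(-9,6 \left(2 + 6\right) \right)} + N\right) \left(- 3 \left(7 + 3\right)\right) = \left(\left(3 \left(-9\right) + 27 \cdot 6 \left(2 + 6\right)\right) - 30\right) \left(- 3 \left(7 + 3\right)\right) = \left(\left(-27 + 27 \cdot 6 \cdot 8\right) - 30\right) \left(\left(-3\right) 10\right) = \left(\left(-27 + 27 \cdot 48\right) - 30\right) \left(-30\right) = \left(\left(-27 + 1296\right) - 30\right) \left(-30\right) = \left(1269 - 30\right) \left(-30\right) = 1239 \left(-30\right) = -37170$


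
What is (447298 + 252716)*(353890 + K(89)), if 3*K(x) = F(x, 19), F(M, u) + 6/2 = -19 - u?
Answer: 247718387602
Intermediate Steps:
F(M, u) = -22 - u (F(M, u) = -3 + (-19 - u) = -22 - u)
K(x) = -41/3 (K(x) = (-22 - 1*19)/3 = (-22 - 19)/3 = (⅓)*(-41) = -41/3)
(447298 + 252716)*(353890 + K(89)) = (447298 + 252716)*(353890 - 41/3) = 700014*(1061629/3) = 247718387602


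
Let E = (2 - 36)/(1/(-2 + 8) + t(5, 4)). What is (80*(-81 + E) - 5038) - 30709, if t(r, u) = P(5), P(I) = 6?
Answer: -1578719/37 ≈ -42668.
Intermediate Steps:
t(r, u) = 6
E = -204/37 (E = (2 - 36)/(1/(-2 + 8) + 6) = -34/(1/6 + 6) = -34/(⅙ + 6) = -34/37/6 = -34*6/37 = -204/37 ≈ -5.5135)
(80*(-81 + E) - 5038) - 30709 = (80*(-81 - 204/37) - 5038) - 30709 = (80*(-3201/37) - 5038) - 30709 = (-256080/37 - 5038) - 30709 = -442486/37 - 30709 = -1578719/37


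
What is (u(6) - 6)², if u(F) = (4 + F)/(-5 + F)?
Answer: 16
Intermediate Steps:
u(F) = (4 + F)/(-5 + F)
(u(6) - 6)² = ((4 + 6)/(-5 + 6) - 6)² = (10/1 - 6)² = (1*10 - 6)² = (10 - 6)² = 4² = 16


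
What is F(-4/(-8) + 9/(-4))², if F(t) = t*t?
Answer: 2401/256 ≈ 9.3789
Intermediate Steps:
F(t) = t²
F(-4/(-8) + 9/(-4))² = ((-4/(-8) + 9/(-4))²)² = ((-4*(-⅛) + 9*(-¼))²)² = ((½ - 9/4)²)² = ((-7/4)²)² = (49/16)² = 2401/256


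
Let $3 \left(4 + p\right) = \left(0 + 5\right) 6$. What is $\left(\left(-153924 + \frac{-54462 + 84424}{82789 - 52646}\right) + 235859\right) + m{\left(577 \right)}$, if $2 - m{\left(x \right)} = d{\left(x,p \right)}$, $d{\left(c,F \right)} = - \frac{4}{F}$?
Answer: $\frac{7409631145}{90429} \approx 81939.0$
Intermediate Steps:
$p = 6$ ($p = -4 + \frac{\left(0 + 5\right) 6}{3} = -4 + \frac{5 \cdot 6}{3} = -4 + \frac{1}{3} \cdot 30 = -4 + 10 = 6$)
$m{\left(x \right)} = \frac{8}{3}$ ($m{\left(x \right)} = 2 - - \frac{4}{6} = 2 - \left(-4\right) \frac{1}{6} = 2 - - \frac{2}{3} = 2 + \frac{2}{3} = \frac{8}{3}$)
$\left(\left(-153924 + \frac{-54462 + 84424}{82789 - 52646}\right) + 235859\right) + m{\left(577 \right)} = \left(\left(-153924 + \frac{-54462 + 84424}{82789 - 52646}\right) + 235859\right) + \frac{8}{3} = \left(\left(-153924 + \frac{29962}{30143}\right) + 235859\right) + \frac{8}{3} = \left(- \frac{4639701170}{30143} + 235859\right) + \frac{8}{3} = \frac{2469796667}{30143} + \frac{8}{3} = \frac{7409631145}{90429}$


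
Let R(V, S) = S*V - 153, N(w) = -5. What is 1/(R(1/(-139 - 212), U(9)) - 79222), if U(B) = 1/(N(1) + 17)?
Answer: -4212/334327501 ≈ -1.2598e-5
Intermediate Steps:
U(B) = 1/12 (U(B) = 1/(-5 + 17) = 1/12)
R(V, S) = -153 + S*V
1/(R(1/(-139 - 212), U(9)) - 79222) = 1/((-153 + 1/(12*(-139 - 212))) - 79222) = 1/((-153 + (1/12)/(-351)) - 79222) = 1/((-153 + (1/12)*(-1/351)) - 79222) = 1/((-153 - 1/4212) - 79222) = 1/(-644437/4212 - 79222) = 1/(-334327501/4212) = -4212/334327501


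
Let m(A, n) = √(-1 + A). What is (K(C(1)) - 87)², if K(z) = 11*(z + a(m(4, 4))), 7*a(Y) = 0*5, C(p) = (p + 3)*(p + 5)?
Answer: 31329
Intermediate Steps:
C(p) = (3 + p)*(5 + p)
a(Y) = 0 (a(Y) = (0*5)/7 = (⅐)*0 = 0)
K(z) = 11*z (K(z) = 11*(z + 0) = 11*z)
(K(C(1)) - 87)² = (11*(15 + 1² + 8*1) - 87)² = (11*(15 + 1 + 8) - 87)² = (11*24 - 87)² = (264 - 87)² = 177² = 31329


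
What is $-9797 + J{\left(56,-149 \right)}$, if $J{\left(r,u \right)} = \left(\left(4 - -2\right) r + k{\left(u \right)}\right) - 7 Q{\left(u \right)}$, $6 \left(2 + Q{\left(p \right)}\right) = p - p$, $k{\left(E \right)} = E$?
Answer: $-9596$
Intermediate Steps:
$Q{\left(p \right)} = -2$ ($Q{\left(p \right)} = -2 + \frac{p - p}{6} = -2 + \frac{1}{6} \cdot 0 = -2 + 0 = -2$)
$J{\left(r,u \right)} = 14 + u + 6 r$ ($J{\left(r,u \right)} = \left(\left(4 - -2\right) r + u\right) - -14 = \left(\left(4 + 2\right) r + u\right) + 14 = \left(6 r + u\right) + 14 = \left(u + 6 r\right) + 14 = 14 + u + 6 r$)
$-9797 + J{\left(56,-149 \right)} = -9797 + \left(14 - 149 + 6 \cdot 56\right) = -9797 + \left(14 - 149 + 336\right) = -9797 + 201 = -9596$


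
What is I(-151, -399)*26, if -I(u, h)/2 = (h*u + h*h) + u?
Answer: -11403548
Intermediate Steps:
I(u, h) = -2*u - 2*h**2 - 2*h*u (I(u, h) = -2*((h*u + h*h) + u) = -2*((h*u + h**2) + u) = -2*((h**2 + h*u) + u) = -2*(u + h**2 + h*u) = -2*u - 2*h**2 - 2*h*u)
I(-151, -399)*26 = (-2*(-151) - 2*(-399)**2 - 2*(-399)*(-151))*26 = (302 - 2*159201 - 120498)*26 = (302 - 318402 - 120498)*26 = -438598*26 = -11403548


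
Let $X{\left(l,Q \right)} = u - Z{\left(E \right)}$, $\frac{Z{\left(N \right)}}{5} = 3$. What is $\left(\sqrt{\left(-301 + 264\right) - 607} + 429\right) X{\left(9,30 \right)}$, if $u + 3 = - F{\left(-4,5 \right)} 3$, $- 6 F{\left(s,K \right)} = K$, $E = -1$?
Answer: $- \frac{13299}{2} - 31 i \sqrt{161} \approx -6649.5 - 393.35 i$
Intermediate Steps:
$F{\left(s,K \right)} = - \frac{K}{6}$
$u = - \frac{1}{2}$ ($u = -3 + - \frac{\left(-1\right) 5}{6} \cdot 3 = -3 + \left(-1\right) \left(- \frac{5}{6}\right) 3 = -3 + \frac{5}{6} \cdot 3 = -3 + \frac{5}{2} = - \frac{1}{2} \approx -0.5$)
$Z{\left(N \right)} = 15$ ($Z{\left(N \right)} = 5 \cdot 3 = 15$)
$X{\left(l,Q \right)} = - \frac{31}{2}$ ($X{\left(l,Q \right)} = - \frac{1}{2} - 15 = - \frac{31}{2}$)
$\left(\sqrt{\left(-301 + 264\right) - 607} + 429\right) X{\left(9,30 \right)} = \left(\sqrt{\left(-301 + 264\right) - 607} + 429\right) \left(- \frac{31}{2}\right) = \left(\sqrt{-37 - 607} + 429\right) \left(- \frac{31}{2}\right) = \left(\sqrt{-644} + 429\right) \left(- \frac{31}{2}\right) = \left(2 i \sqrt{161} + 429\right) \left(- \frac{31}{2}\right) = \left(429 + 2 i \sqrt{161}\right) \left(- \frac{31}{2}\right) = - \frac{13299}{2} - 31 i \sqrt{161}$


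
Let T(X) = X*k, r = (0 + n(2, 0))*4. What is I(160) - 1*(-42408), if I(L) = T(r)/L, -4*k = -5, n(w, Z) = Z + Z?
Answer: 42408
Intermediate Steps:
n(w, Z) = 2*Z
k = 5/4 (k = -¼*(-5) = 5/4 ≈ 1.2500)
r = 0 (r = (0 + 2*0)*4 = (0 + 0)*4 = 0*4 = 0)
T(X) = 5*X/4 (T(X) = X*(5/4) = 5*X/4)
I(L) = 0 (I(L) = ((5/4)*0)/L = 0/L = 0)
I(160) - 1*(-42408) = 0 - 1*(-42408) = 0 + 42408 = 42408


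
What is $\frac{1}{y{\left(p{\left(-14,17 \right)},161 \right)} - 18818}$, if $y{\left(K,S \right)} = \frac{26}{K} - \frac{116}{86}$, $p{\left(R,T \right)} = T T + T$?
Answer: $- \frac{6579}{123811937} \approx -5.3137 \cdot 10^{-5}$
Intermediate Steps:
$p{\left(R,T \right)} = T + T^{2}$ ($p{\left(R,T \right)} = T^{2} + T = T + T^{2}$)
$y{\left(K,S \right)} = - \frac{58}{43} + \frac{26}{K}$ ($y{\left(K,S \right)} = \frac{26}{K} - \frac{58}{43} = - \frac{58}{43} + \frac{26}{K}$)
$\frac{1}{y{\left(p{\left(-14,17 \right)},161 \right)} - 18818} = \frac{1}{\left(- \frac{58}{43} + \frac{26}{17 \left(1 + 17\right)}\right) - 18818} = \frac{1}{\left(- \frac{58}{43} + \frac{26}{17 \cdot 18}\right) - 18818} = \frac{1}{\left(- \frac{58}{43} + \frac{26}{306}\right) - 18818} = \frac{1}{\left(- \frac{58}{43} + 26 \cdot \frac{1}{306}\right) - 18818} = \frac{1}{\left(- \frac{58}{43} + \frac{13}{153}\right) - 18818} = \frac{1}{- \frac{8315}{6579} - 18818} = \frac{1}{- \frac{123811937}{6579}} = - \frac{6579}{123811937}$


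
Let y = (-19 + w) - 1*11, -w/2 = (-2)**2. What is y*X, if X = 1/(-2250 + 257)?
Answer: 38/1993 ≈ 0.019067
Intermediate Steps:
w = -8 (w = -2*(-2)**2 = -2*4 = -8)
y = -38 (y = (-19 - 8) - 1*11 = -27 - 11 = -38)
X = -1/1993 (X = 1/(-1993) = -1/1993 ≈ -0.00050176)
y*X = -38*(-1/1993) = 38/1993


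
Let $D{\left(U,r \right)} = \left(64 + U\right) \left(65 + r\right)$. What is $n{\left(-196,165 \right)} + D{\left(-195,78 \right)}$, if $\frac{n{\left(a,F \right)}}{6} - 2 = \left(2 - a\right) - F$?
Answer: $-18523$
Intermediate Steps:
$n{\left(a,F \right)} = 24 - 6 F - 6 a$ ($n{\left(a,F \right)} = 12 + 6 \left(\left(2 - a\right) - F\right) = 12 + 6 \left(2 - F - a\right) = 12 - \left(-12 + 6 F + 6 a\right) = 24 - 6 F - 6 a$)
$n{\left(-196,165 \right)} + D{\left(-195,78 \right)} = \left(24 - 990 - -1176\right) + \left(4160 + 64 \cdot 78 + 65 \left(-195\right) - 15210\right) = \left(24 - 990 + 1176\right) + \left(4160 + 4992 - 12675 - 15210\right) = 210 - 18733 = -18523$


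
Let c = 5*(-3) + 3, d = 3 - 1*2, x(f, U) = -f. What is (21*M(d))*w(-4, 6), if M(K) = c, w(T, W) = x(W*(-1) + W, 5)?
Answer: 0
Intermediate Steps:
w(T, W) = 0 (w(T, W) = -(W*(-1) + W) = -(-W + W) = -1*0 = 0)
d = 1 (d = 3 - 2 = 1)
c = -12 (c = -15 + 3 = -12)
M(K) = -12
(21*M(d))*w(-4, 6) = (21*(-12))*0 = -252*0 = 0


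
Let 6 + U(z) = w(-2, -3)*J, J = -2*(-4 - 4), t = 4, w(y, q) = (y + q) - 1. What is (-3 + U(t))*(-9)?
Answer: 945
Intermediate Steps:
w(y, q) = -1 + q + y (w(y, q) = (q + y) - 1 = -1 + q + y)
J = 16 (J = -2*(-8) = 16)
U(z) = -102 (U(z) = -6 + (-1 - 3 - 2)*16 = -6 - 6*16 = -6 - 96 = -102)
(-3 + U(t))*(-9) = (-3 - 102)*(-9) = -105*(-9) = 945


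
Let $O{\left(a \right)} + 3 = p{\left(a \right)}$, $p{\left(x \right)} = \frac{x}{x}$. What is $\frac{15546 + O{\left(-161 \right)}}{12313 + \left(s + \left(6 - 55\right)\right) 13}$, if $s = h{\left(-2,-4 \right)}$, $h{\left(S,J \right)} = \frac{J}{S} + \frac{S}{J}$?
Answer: $\frac{31088}{23417} \approx 1.3276$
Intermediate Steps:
$p{\left(x \right)} = 1$
$s = \frac{5}{2}$ ($s = - \frac{4}{-2} - \frac{2}{-4} = \left(-4\right) \left(- \frac{1}{2}\right) - - \frac{1}{2} = 2 + \frac{1}{2} = \frac{5}{2} \approx 2.5$)
$O{\left(a \right)} = -2$ ($O{\left(a \right)} = -3 + 1 = -2$)
$\frac{15546 + O{\left(-161 \right)}}{12313 + \left(s + \left(6 - 55\right)\right) 13} = \frac{15546 - 2}{12313 + \left(\frac{5}{2} + \left(6 - 55\right)\right) 13} = \frac{15544}{12313 + \left(\frac{5}{2} - 49\right) 13} = \frac{15544}{12313 - \frac{1209}{2}} = \frac{15544}{\frac{23417}{2}} = 15544 \cdot \frac{2}{23417} = \frac{31088}{23417}$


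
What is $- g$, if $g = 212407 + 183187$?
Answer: $-395594$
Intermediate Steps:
$g = 395594$
$- g = \left(-1\right) 395594 = -395594$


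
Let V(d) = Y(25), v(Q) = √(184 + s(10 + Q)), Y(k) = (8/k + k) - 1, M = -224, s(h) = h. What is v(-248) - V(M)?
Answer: -608/25 + 3*I*√6 ≈ -24.32 + 7.3485*I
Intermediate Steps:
Y(k) = -1 + k + 8/k (Y(k) = (k + 8/k) - 1 = -1 + k + 8/k)
v(Q) = √(194 + Q) (v(Q) = √(184 + (10 + Q)) = √(194 + Q))
V(d) = 608/25 (V(d) = -1 + 25 + 8/25 = 608/25)
v(-248) - V(M) = √(194 - 248) - 1*608/25 = √(-54) - 608/25 = 3*I*√6 - 608/25 = -608/25 + 3*I*√6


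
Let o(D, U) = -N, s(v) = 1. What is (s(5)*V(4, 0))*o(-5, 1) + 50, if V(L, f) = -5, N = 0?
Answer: 50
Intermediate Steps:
o(D, U) = 0 (o(D, U) = -1*0 = 0)
(s(5)*V(4, 0))*o(-5, 1) + 50 = (1*(-5))*0 + 50 = -5*0 + 50 = 0 + 50 = 50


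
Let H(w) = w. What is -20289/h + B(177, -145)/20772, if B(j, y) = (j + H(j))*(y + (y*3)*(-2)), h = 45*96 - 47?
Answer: 112537057/14793126 ≈ 7.6074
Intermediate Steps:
h = 4273 (h = 4320 - 47 = 4273)
B(j, y) = -10*j*y (B(j, y) = (j + j)*(y + (y*3)*(-2)) = (2*j)*(y + (3*y)*(-2)) = (2*j)*(y - 6*y) = (2*j)*(-5*y) = -10*j*y)
-20289/h + B(177, -145)/20772 = -20289/4273 - 10*177*(-145)/20772 = -20289*1/4273 + 256650*(1/20772) = -20289/4273 + 42775/3462 = 112537057/14793126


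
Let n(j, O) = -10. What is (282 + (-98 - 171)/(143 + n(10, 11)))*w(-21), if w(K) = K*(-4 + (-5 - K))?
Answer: -1340532/19 ≈ -70554.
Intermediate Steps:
w(K) = K*(-9 - K)
(282 + (-98 - 171)/(143 + n(10, 11)))*w(-21) = (282 + (-98 - 171)/(143 - 10))*(-1*(-21)*(9 - 21)) = (282 - 269/133)*(-1*(-21)*(-12)) = (282 - 269*1/133)*(-252) = (282 - 269/133)*(-252) = (37237/133)*(-252) = -1340532/19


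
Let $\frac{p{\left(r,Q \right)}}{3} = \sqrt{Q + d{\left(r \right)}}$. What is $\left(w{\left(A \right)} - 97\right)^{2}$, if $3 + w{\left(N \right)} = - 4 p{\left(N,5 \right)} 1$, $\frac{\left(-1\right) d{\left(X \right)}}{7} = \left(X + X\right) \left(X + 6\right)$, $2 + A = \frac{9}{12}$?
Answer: $22690 + 600 \sqrt{1410} \approx 45220.0$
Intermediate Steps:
$A = - \frac{5}{4}$ ($A = -2 + \frac{9}{12} = -2 + 9 \cdot \frac{1}{12} = -2 + \frac{3}{4} = - \frac{5}{4} \approx -1.25$)
$d{\left(X \right)} = - 14 X \left(6 + X\right)$ ($d{\left(X \right)} = - 7 \left(X + X\right) \left(X + 6\right) = - 7 \cdot 2 X \left(6 + X\right) = - 14 X \left(6 + X\right)$)
$p{\left(r,Q \right)} = 3 \sqrt{Q - 14 r \left(6 + r\right)}$
$w{\left(N \right)} = -3 - 12 \sqrt{5 - 14 N \left(6 + N\right)}$ ($w{\left(N \right)} = -3 + - 4 \cdot 3 \sqrt{5 - 14 N \left(6 + N\right)} 1 = -3 + - 12 \sqrt{5 - 14 N \left(6 + N\right)} 1 = -3 - 12 \sqrt{5 - 14 N \left(6 + N\right)}$)
$\left(w{\left(A \right)} - 97\right)^{2} = \left(\left(-3 - 12 \sqrt{5 - - \frac{35 \left(6 - \frac{5}{4}\right)}{2}}\right) - 97\right)^{2} = \left(\left(-3 - 12 \sqrt{5 - \left(- \frac{35}{2}\right) \frac{19}{4}}\right) - 97\right)^{2} = \left(\left(-3 - 12 \sqrt{5 + \frac{665}{8}}\right) - 97\right)^{2} = \left(\left(-3 - 12 \sqrt{\frac{705}{8}}\right) - 97\right)^{2} = \left(\left(-3 - 12 \frac{\sqrt{1410}}{4}\right) - 97\right)^{2} = \left(\left(-3 - 3 \sqrt{1410}\right) - 97\right)^{2} = \left(-100 - 3 \sqrt{1410}\right)^{2}$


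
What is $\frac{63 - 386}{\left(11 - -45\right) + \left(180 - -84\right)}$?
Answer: $- \frac{323}{320} \approx -1.0094$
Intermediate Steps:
$\frac{63 - 386}{\left(11 - -45\right) + \left(180 - -84\right)} = - \frac{323}{\left(11 + 45\right) + \left(180 + 84\right)} = - \frac{323}{56 + 264} = - \frac{323}{320}$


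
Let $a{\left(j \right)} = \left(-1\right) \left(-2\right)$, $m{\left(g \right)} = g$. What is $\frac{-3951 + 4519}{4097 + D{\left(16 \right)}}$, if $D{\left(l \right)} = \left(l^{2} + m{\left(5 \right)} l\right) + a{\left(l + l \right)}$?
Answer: $\frac{568}{4435} \approx 0.12807$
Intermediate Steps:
$a{\left(j \right)} = 2$
$D{\left(l \right)} = 2 + l^{2} + 5 l$ ($D{\left(l \right)} = \left(l^{2} + 5 l\right) + 2 = 2 + l^{2} + 5 l$)
$\frac{-3951 + 4519}{4097 + D{\left(16 \right)}} = \frac{-3951 + 4519}{4097 + \left(2 + 16^{2} + 5 \cdot 16\right)} = \frac{568}{4097 + \left(2 + 256 + 80\right)} = \frac{568}{4097 + 338} = \frac{568}{4435}$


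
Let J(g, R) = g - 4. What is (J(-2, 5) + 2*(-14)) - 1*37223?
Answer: -37257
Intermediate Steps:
J(g, R) = -4 + g
(J(-2, 5) + 2*(-14)) - 1*37223 = ((-4 - 2) + 2*(-14)) - 1*37223 = (-6 - 28) - 37223 = -34 - 37223 = -37257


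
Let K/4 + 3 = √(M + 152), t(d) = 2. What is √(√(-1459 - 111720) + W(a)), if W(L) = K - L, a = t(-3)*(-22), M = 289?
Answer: √(116 + I*√113179) ≈ 15.36 + 10.951*I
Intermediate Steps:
a = -44 (a = 2*(-22) = -44)
K = 72 (K = -12 + 4*√(289 + 152) = -12 + 4*√441 = -12 + 4*21 = -12 + 84 = 72)
W(L) = 72 - L
√(√(-1459 - 111720) + W(a)) = √(√(-1459 - 111720) + (72 - 1*(-44))) = √(√(-113179) + (72 + 44)) = √(I*√113179 + 116) = √(116 + I*√113179)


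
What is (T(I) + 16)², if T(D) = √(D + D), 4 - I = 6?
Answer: 252 + 64*I ≈ 252.0 + 64.0*I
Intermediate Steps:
I = -2 (I = 4 - 1*6 = 4 - 6 = -2)
T(D) = √2*√D (T(D) = √(2*D) = √2*√D)
(T(I) + 16)² = (√2*√(-2) + 16)² = (√2*(I*√2) + 16)² = (2*I + 16)² = (16 + 2*I)²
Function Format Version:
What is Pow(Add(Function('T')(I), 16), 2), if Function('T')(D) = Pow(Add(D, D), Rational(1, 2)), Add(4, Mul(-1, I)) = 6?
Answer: Add(252, Mul(64, I)) ≈ Add(252.00, Mul(64.000, I))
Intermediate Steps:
I = -2 (I = Add(4, Mul(-1, 6)) = Add(4, -6) = -2)
Function('T')(D) = Mul(Pow(2, Rational(1, 2)), Pow(D, Rational(1, 2))) (Function('T')(D) = Pow(Mul(2, D), Rational(1, 2)) = Mul(Pow(2, Rational(1, 2)), Pow(D, Rational(1, 2))))
Pow(Add(Function('T')(I), 16), 2) = Pow(Add(Mul(Pow(2, Rational(1, 2)), Pow(-2, Rational(1, 2))), 16), 2) = Pow(Add(Mul(Pow(2, Rational(1, 2)), Mul(I, Pow(2, Rational(1, 2)))), 16), 2) = Pow(Add(Mul(2, I), 16), 2) = Pow(Add(16, Mul(2, I)), 2)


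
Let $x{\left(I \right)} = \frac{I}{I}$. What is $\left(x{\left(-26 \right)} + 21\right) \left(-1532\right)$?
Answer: $-33704$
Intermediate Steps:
$x{\left(I \right)} = 1$
$\left(x{\left(-26 \right)} + 21\right) \left(-1532\right) = \left(1 + 21\right) \left(-1532\right) = 22 \left(-1532\right) = -33704$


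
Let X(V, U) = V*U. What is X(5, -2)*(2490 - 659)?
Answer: -18310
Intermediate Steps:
X(V, U) = U*V
X(5, -2)*(2490 - 659) = (-2*5)*(2490 - 659) = -10*1831 = -18310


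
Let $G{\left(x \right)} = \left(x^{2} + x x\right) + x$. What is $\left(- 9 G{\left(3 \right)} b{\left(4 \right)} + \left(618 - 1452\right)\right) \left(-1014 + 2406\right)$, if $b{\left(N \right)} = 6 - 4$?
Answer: $-1687104$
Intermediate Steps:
$G{\left(x \right)} = x + 2 x^{2}$ ($G{\left(x \right)} = \left(x^{2} + x^{2}\right) + x = 2 x^{2} + x = x + 2 x^{2}$)
$b{\left(N \right)} = 2$
$\left(- 9 G{\left(3 \right)} b{\left(4 \right)} + \left(618 - 1452\right)\right) \left(-1014 + 2406\right) = \left(- 9 \cdot 3 \left(1 + 2 \cdot 3\right) 2 + \left(618 - 1452\right)\right) \left(-1014 + 2406\right) = \left(- 9 \cdot 3 \left(1 + 6\right) 2 + \left(618 - 1452\right)\right) 1392 = \left(- 9 \cdot 3 \cdot 7 \cdot 2 - 834\right) 1392 = \left(\left(-9\right) 21 \cdot 2 - 834\right) 1392 = \left(\left(-189\right) 2 - 834\right) 1392 = \left(-378 - 834\right) 1392 = \left(-1212\right) 1392 = -1687104$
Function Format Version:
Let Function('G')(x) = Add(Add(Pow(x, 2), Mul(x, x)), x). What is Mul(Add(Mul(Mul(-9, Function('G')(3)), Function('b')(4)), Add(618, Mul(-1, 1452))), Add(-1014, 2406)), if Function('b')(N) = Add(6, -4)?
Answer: -1687104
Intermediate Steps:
Function('G')(x) = Add(x, Mul(2, Pow(x, 2))) (Function('G')(x) = Add(Add(Pow(x, 2), Pow(x, 2)), x) = Add(Mul(2, Pow(x, 2)), x) = Add(x, Mul(2, Pow(x, 2))))
Function('b')(N) = 2
Mul(Add(Mul(Mul(-9, Function('G')(3)), Function('b')(4)), Add(618, Mul(-1, 1452))), Add(-1014, 2406)) = Mul(Add(Mul(Mul(-9, Mul(3, Add(1, Mul(2, 3)))), 2), Add(618, Mul(-1, 1452))), Add(-1014, 2406)) = Mul(Add(Mul(Mul(-9, Mul(3, Add(1, 6))), 2), Add(618, -1452)), 1392) = Mul(Add(Mul(Mul(-9, Mul(3, 7)), 2), -834), 1392) = Mul(Add(Mul(Mul(-9, 21), 2), -834), 1392) = Mul(Add(Mul(-189, 2), -834), 1392) = Mul(Add(-378, -834), 1392) = Mul(-1212, 1392) = -1687104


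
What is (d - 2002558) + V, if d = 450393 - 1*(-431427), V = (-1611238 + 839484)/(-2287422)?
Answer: -1281799992841/1143711 ≈ -1.1207e+6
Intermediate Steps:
V = 385877/1143711 (V = -771754*(-1/2287422) = 385877/1143711 ≈ 0.33739)
d = 881820 (d = 450393 + 431427 = 881820)
(d - 2002558) + V = (881820 - 2002558) + 385877/1143711 = -1120738 + 385877/1143711 = -1281799992841/1143711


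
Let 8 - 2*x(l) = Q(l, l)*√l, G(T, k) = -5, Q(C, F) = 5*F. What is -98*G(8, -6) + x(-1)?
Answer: 494 + 5*I/2 ≈ 494.0 + 2.5*I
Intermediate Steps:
x(l) = 4 - 5*l^(3/2)/2 (x(l) = 4 - 5*l*√l/2 = 4 - 5*l^(3/2)/2)
-98*G(8, -6) + x(-1) = -98*(-5) + (4 - (-5)*I/2) = 490 + (4 - (-5)*I/2) = 490 + (4 + 5*I/2) = 494 + 5*I/2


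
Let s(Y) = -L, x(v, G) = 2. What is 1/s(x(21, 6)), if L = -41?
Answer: 1/41 ≈ 0.024390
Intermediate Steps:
s(Y) = 41 (s(Y) = -1*(-41) = 41)
1/s(x(21, 6)) = 1/41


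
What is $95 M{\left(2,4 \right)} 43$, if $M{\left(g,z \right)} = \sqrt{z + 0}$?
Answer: $8170$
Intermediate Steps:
$M{\left(g,z \right)} = \sqrt{z}$
$95 M{\left(2,4 \right)} 43 = 95 \sqrt{4} \cdot 43 = 95 \cdot 2 \cdot 43 = 190 \cdot 43 = 8170$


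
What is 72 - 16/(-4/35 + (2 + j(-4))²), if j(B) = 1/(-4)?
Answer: 109912/1651 ≈ 66.573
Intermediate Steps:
j(B) = -¼
72 - 16/(-4/35 + (2 + j(-4))²) = 72 - 16/(-4/35 + (2 - ¼)²) = 72 - 16/(-4*1/35 + (7/4)²) = 72 - 16/(-4/35 + 49/16) = 72 - 16/(1651/560) = 72 + (560/1651)*(-16) = 72 - 8960/1651 = 109912/1651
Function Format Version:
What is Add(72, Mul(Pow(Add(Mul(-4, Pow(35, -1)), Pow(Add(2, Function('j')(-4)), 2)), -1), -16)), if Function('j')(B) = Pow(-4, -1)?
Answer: Rational(109912, 1651) ≈ 66.573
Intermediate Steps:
Function('j')(B) = Rational(-1, 4)
Add(72, Mul(Pow(Add(Mul(-4, Pow(35, -1)), Pow(Add(2, Function('j')(-4)), 2)), -1), -16)) = Add(72, Mul(Pow(Add(Mul(-4, Pow(35, -1)), Pow(Add(2, Rational(-1, 4)), 2)), -1), -16)) = Add(72, Mul(Pow(Add(Mul(-4, Rational(1, 35)), Pow(Rational(7, 4), 2)), -1), -16)) = Add(72, Mul(Pow(Add(Rational(-4, 35), Rational(49, 16)), -1), -16)) = Add(72, Mul(Pow(Rational(1651, 560), -1), -16)) = Add(72, Mul(Rational(560, 1651), -16)) = Add(72, Rational(-8960, 1651)) = Rational(109912, 1651)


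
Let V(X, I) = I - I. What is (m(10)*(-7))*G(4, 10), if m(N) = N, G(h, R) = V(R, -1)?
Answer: 0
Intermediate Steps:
V(X, I) = 0
G(h, R) = 0
(m(10)*(-7))*G(4, 10) = (10*(-7))*0 = -70*0 = 0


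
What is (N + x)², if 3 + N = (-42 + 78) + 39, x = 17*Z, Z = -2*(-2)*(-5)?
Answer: 71824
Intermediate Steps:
Z = -20 (Z = 4*(-5) = -20)
x = -340 (x = 17*(-20) = -340)
N = 72 (N = -3 + ((-42 + 78) + 39) = -3 + (36 + 39) = -3 + 75 = 72)
(N + x)² = (72 - 340)² = (-268)² = 71824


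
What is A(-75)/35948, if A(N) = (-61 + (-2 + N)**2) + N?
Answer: 5793/35948 ≈ 0.16115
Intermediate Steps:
A(N) = -61 + N + (-2 + N)**2
A(-75)/35948 = (-61 - 75 + (-2 - 75)**2)/35948 = (-61 - 75 + (-77)**2)*(1/35948) = (-61 - 75 + 5929)*(1/35948) = 5793*(1/35948) = 5793/35948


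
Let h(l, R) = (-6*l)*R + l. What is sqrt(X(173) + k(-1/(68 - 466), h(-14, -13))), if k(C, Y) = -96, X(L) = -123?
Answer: I*sqrt(219) ≈ 14.799*I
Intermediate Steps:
h(l, R) = l - 6*R*l (h(l, R) = -6*R*l + l = l - 6*R*l)
sqrt(X(173) + k(-1/(68 - 466), h(-14, -13))) = sqrt(-123 - 96) = sqrt(-219) = I*sqrt(219)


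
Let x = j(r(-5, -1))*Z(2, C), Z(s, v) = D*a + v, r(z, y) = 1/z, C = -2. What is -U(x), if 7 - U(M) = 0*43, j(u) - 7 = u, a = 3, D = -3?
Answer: -7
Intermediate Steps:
j(u) = 7 + u
Z(s, v) = -9 + v (Z(s, v) = -3*3 + v = -9 + v)
x = -374/5 (x = (7 + 1/(-5))*(-9 - 2) = (7 - 1/5)*(-11) = (34/5)*(-11) = -374/5 ≈ -74.800)
U(M) = 7 (U(M) = 7 - 0*43 = 7 - 1*0 = 7 + 0 = 7)
-U(x) = -1*7 = -7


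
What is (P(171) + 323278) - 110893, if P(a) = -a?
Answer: 212214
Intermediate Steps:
(P(171) + 323278) - 110893 = (-1*171 + 323278) - 110893 = (-171 + 323278) - 110893 = 323107 - 110893 = 212214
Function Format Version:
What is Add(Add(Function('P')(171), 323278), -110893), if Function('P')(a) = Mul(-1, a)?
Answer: 212214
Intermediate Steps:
Add(Add(Function('P')(171), 323278), -110893) = Add(Add(Mul(-1, 171), 323278), -110893) = Add(Add(-171, 323278), -110893) = Add(323107, -110893) = 212214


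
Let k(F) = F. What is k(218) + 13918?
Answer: 14136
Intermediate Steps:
k(218) + 13918 = 218 + 13918 = 14136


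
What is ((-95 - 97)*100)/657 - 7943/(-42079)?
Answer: -267566083/9215301 ≈ -29.035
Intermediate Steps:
((-95 - 97)*100)/657 - 7943/(-42079) = -192*100*(1/657) - 7943*(-1/42079) = -19200*1/657 + 7943/42079 = -6400/219 + 7943/42079 = -267566083/9215301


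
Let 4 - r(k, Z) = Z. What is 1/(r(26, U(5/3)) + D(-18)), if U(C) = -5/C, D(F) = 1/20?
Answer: 20/141 ≈ 0.14184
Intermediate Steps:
D(F) = 1/20
r(k, Z) = 4 - Z
1/(r(26, U(5/3)) + D(-18)) = 1/((4 - (-5)/(5/3)) + 1/20) = 1/((4 - (-5)/(5*(⅓))) + 1/20) = 1/((4 - (-5)/5/3) + 1/20) = 1/((4 - (-5)*3/5) + 1/20) = 1/((4 - 1*(-3)) + 1/20) = 1/((4 + 3) + 1/20) = 1/(7 + 1/20) = 1/(141/20) = 20/141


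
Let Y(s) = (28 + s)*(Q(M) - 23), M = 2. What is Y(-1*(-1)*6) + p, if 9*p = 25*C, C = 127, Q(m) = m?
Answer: -3251/9 ≈ -361.22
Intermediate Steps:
Y(s) = -588 - 21*s (Y(s) = (28 + s)*(2 - 23) = (28 + s)*(-21) = -588 - 21*s)
p = 3175/9 (p = (25*127)/9 = (⅑)*3175 = 3175/9 ≈ 352.78)
Y(-1*(-1)*6) + p = (-588 - 21*(-1*(-1))*6) + 3175/9 = (-588 - 21*6) + 3175/9 = (-588 - 126) + 3175/9 = -714 + 3175/9 = -3251/9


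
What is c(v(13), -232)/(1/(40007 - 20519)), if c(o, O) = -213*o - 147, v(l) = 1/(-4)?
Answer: -1827000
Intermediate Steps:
v(l) = -¼ (v(l) = 1*(-¼) = -¼)
c(o, O) = -147 - 213*o
c(v(13), -232)/(1/(40007 - 20519)) = (-147 - 213*(-¼))/(1/(40007 - 20519)) = (-147 + 213/4)/(1/19488) = -375/(4*1/19488) = -375/4*19488 = -1827000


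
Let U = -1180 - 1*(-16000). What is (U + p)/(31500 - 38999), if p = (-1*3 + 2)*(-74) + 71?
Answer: -14965/7499 ≈ -1.9956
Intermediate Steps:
U = 14820 (U = -1180 + 16000 = 14820)
p = 145 (p = (-3 + 2)*(-74) + 71 = -1*(-74) + 71 = 74 + 71 = 145)
(U + p)/(31500 - 38999) = (14820 + 145)/(31500 - 38999) = 14965/(-7499) = 14965*(-1/7499) = -14965/7499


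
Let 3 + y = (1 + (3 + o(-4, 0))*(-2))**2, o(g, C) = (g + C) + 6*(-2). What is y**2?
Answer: 527076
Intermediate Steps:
o(g, C) = -12 + C + g (o(g, C) = (C + g) - 12 = -12 + C + g)
y = 726 (y = -3 + (1 + (3 + (-12 + 0 - 4))*(-2))**2 = -3 + (1 + (3 - 16)*(-2))**2 = -3 + (1 - 13*(-2))**2 = -3 + (1 + 26)**2 = -3 + 27**2 = -3 + 729 = 726)
y**2 = 726**2 = 527076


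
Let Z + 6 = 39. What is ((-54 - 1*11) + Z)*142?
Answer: -4544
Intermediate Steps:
Z = 33 (Z = -6 + 39 = 33)
((-54 - 1*11) + Z)*142 = ((-54 - 1*11) + 33)*142 = ((-54 - 11) + 33)*142 = (-65 + 33)*142 = -32*142 = -4544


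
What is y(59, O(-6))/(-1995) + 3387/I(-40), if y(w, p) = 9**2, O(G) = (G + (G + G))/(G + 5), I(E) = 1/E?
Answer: -90094227/665 ≈ -1.3548e+5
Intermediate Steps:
O(G) = 3*G/(5 + G) (O(G) = (G + 2*G)/(5 + G) = (3*G)/(5 + G) = 3*G/(5 + G))
y(w, p) = 81
y(59, O(-6))/(-1995) + 3387/I(-40) = 81/(-1995) + 3387/(1/(-40)) = 81*(-1/1995) + 3387/(-1/40) = -27/665 + 3387*(-40) = -27/665 - 135480 = -90094227/665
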